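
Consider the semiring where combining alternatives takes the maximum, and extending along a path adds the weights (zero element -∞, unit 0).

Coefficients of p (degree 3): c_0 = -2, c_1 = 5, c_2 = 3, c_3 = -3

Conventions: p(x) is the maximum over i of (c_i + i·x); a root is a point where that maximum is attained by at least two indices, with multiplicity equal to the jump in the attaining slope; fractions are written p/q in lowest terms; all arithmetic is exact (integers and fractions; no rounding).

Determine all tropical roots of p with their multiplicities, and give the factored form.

hull edge (i=0, c=-2) to (i=1, c=5): slope 7, span 1
hull edge (i=1, c=5) to (i=2, c=3): slope -2, span 1
hull edge (i=2, c=3) to (i=3, c=-3): slope -6, span 1
Factored form: p(x) = -3 ⊗ (x ⊕ (-7)) ⊗ (x ⊕ 2) ⊗ (x ⊕ 6)
Answer: roots = -7 (mult 1), 2 (mult 1), 6 (mult 1)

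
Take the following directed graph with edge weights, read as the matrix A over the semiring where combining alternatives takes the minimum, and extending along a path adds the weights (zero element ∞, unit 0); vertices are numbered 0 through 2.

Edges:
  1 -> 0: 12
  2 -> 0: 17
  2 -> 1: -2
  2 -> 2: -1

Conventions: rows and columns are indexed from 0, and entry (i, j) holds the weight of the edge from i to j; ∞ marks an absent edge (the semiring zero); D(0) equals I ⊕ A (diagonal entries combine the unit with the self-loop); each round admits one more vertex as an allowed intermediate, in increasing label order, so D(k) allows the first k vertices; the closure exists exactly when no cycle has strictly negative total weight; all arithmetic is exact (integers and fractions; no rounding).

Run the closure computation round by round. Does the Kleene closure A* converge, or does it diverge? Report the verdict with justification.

Detection: at round 0, diagonal entry (2, 2) turns strictly negative.
Key observation: the cycle 2->2 has total weight (-1), which is strictly negative.
Answer: DIVERGES — negative cycle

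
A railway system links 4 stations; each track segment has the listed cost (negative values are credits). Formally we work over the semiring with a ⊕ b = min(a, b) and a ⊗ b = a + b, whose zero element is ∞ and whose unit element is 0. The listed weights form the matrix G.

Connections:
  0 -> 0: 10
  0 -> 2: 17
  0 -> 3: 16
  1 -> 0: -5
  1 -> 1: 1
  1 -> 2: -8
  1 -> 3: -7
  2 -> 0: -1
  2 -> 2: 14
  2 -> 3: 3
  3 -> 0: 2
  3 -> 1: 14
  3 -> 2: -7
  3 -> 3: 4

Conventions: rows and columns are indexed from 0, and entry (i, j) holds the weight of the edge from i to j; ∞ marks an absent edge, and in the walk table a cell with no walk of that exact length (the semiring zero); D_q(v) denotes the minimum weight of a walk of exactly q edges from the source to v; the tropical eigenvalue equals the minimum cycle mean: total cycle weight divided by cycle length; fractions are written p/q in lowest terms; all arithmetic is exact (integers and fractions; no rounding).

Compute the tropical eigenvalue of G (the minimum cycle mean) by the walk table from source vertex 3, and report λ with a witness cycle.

q=0: [∞, ∞, ∞, 0]
q=1: [2, 14, -7, 4]
q=2: [-8, 15, -3, -4]
q=3: [-4, 10, -11, 0]
q=4: [-12, 11, -7, -8]
Optimal cycle mean attained by: cycle 2->3->2, total 3 + (-7), length 2.
Answer: λ = -2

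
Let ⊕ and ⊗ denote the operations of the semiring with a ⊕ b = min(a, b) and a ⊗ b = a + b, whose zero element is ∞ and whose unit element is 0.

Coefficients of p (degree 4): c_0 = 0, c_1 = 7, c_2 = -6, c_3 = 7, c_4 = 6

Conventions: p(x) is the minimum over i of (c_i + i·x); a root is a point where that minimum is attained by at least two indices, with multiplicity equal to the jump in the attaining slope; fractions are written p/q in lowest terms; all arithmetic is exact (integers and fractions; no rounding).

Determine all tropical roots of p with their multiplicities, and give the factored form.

hull edge (i=0, c=0) to (i=2, c=-6): slope -3, span 2
hull edge (i=2, c=-6) to (i=4, c=6): slope 6, span 2
Factored form: p(x) = 6 ⊗ (x ⊕ (-6)) ⊗ (x ⊕ (-6)) ⊗ (x ⊕ 3) ⊗ (x ⊕ 3)
Answer: roots = -6 (mult 2), 3 (mult 2)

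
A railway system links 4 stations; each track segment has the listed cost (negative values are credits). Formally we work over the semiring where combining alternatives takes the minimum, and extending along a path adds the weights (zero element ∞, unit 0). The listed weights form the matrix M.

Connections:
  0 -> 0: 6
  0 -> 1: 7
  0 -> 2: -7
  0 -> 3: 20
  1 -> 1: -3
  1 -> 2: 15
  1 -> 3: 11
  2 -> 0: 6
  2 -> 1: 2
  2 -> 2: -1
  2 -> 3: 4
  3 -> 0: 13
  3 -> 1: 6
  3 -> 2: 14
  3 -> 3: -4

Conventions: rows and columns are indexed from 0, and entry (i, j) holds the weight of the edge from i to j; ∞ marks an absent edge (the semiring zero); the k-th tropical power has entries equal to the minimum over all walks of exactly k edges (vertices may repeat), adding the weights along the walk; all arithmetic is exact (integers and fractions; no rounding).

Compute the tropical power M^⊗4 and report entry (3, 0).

M^⊗2:
  [-1, -5, -8, -3]
  [21, -6, 12, 7]
  [5, -1, -2, 0]
  [9, 2, 6, -8]
M^⊗3:
  [-2, -8, -9, -7]
  [18, -9, 9, 3]
  [4, -4, -3, -4]
  [5, -2, 2, -12]
M^⊗4:
  [-3, -11, -10, -11]
  [15, -12, 6, -1]
  [3, -7, -4, -8]
  [1, -6, -2, -16]
Key observation: the optimum is the walk 3->3->3->3->0, with weight (-4) + (-4) + (-4) + 13 = 1.
Optimal value attained by: walk 3->3->3->3->0.
Answer: (M^⊗4)[3][0] = 1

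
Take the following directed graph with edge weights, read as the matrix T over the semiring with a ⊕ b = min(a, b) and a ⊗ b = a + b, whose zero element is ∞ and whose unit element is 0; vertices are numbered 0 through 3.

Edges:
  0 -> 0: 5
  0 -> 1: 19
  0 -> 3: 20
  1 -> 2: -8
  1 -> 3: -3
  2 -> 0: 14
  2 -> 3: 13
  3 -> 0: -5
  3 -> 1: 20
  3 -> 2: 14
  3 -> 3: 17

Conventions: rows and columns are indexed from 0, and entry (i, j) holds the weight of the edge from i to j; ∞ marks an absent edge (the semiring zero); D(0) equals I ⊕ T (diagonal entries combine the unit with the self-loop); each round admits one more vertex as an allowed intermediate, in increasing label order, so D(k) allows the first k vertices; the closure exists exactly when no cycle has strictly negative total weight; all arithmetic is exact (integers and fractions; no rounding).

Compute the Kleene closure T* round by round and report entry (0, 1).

D(0):
  [0, 19, ∞, 20]
  [∞, 0, -8, -3]
  [14, ∞, 0, 13]
  [-5, 20, 14, 0]
D(1):
  [0, 19, ∞, 20]
  [∞, 0, -8, -3]
  [14, 33, 0, 13]
  [-5, 14, 14, 0]
D(2):
  [0, 19, 11, 16]
  [∞, 0, -8, -3]
  [14, 33, 0, 13]
  [-5, 14, 6, 0]
D(3):
  [0, 19, 11, 16]
  [6, 0, -8, -3]
  [14, 33, 0, 13]
  [-5, 14, 6, 0]
D(4):
  [0, 19, 11, 16]
  [-8, 0, -8, -3]
  [8, 27, 0, 13]
  [-5, 14, 6, 0]
Answer: T*[0][1] = 19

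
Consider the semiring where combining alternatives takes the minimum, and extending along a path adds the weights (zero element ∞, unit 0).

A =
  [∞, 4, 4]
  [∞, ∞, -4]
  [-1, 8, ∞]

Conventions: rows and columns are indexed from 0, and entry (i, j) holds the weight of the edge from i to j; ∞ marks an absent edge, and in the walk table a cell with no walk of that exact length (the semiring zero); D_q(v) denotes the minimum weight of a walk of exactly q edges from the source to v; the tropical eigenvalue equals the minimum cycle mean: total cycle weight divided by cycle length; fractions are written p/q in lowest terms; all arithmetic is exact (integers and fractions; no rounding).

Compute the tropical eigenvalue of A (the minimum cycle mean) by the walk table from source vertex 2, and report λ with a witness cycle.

q=0: [∞, ∞, 0]
q=1: [-1, 8, ∞]
q=2: [∞, 3, 3]
q=3: [2, 11, -1]
Optimal cycle mean attained by: cycle 0->1->2->0, total 4 + (-4) + (-1), length 3.
Answer: λ = -1/3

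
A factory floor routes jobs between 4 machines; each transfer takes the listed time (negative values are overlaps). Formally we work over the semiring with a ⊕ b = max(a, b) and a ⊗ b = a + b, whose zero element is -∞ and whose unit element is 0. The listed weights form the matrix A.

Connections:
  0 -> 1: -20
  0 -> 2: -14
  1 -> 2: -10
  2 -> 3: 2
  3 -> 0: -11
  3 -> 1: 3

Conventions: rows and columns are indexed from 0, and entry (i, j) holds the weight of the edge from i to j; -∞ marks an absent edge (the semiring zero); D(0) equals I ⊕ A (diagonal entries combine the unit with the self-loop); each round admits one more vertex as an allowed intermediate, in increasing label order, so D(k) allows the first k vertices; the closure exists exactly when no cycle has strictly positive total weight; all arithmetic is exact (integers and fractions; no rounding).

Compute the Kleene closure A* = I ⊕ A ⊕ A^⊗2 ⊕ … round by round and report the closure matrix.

D(0):
  [0, -20, -14, -∞]
  [-∞, 0, -10, -∞]
  [-∞, -∞, 0, 2]
  [-11, 3, -∞, 0]
D(1):
  [0, -20, -14, -∞]
  [-∞, 0, -10, -∞]
  [-∞, -∞, 0, 2]
  [-11, 3, -25, 0]
D(2):
  [0, -20, -14, -∞]
  [-∞, 0, -10, -∞]
  [-∞, -∞, 0, 2]
  [-11, 3, -7, 0]
D(3):
  [0, -20, -14, -12]
  [-∞, 0, -10, -8]
  [-∞, -∞, 0, 2]
  [-11, 3, -7, 0]
D(4):
  [0, -9, -14, -12]
  [-19, 0, -10, -8]
  [-9, 5, 0, 2]
  [-11, 3, -7, 0]
Answer: A* = [[0, -9, -14, -12], [-19, 0, -10, -8], [-9, 5, 0, 2], [-11, 3, -7, 0]]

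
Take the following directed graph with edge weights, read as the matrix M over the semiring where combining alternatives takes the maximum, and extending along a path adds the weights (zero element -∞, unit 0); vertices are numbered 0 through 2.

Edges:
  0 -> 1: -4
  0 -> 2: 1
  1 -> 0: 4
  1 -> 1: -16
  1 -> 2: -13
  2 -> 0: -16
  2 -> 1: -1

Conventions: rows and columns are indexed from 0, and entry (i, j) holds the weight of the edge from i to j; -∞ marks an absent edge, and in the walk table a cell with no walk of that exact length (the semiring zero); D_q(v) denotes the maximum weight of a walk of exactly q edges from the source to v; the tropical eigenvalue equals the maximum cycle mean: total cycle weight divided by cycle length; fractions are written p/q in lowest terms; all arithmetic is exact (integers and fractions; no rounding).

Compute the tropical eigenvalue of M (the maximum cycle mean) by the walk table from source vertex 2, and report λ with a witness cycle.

q=0: [-∞, -∞, 0]
q=1: [-16, -1, -∞]
q=2: [3, -17, -14]
q=3: [-13, -1, 4]
Optimal cycle mean attained by: cycle 0->2->1->0, total 1 + (-1) + 4, length 3.
Answer: λ = 4/3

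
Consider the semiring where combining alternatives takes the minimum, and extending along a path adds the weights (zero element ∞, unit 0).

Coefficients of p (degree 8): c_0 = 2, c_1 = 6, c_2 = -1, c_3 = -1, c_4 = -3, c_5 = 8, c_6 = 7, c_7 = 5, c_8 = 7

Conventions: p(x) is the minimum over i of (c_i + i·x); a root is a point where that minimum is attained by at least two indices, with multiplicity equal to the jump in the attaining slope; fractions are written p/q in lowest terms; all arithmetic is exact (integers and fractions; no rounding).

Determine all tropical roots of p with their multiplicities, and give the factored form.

hull edge (i=0, c=2) to (i=2, c=-1): slope -3/2, span 2
hull edge (i=2, c=-1) to (i=4, c=-3): slope -1, span 2
hull edge (i=4, c=-3) to (i=8, c=7): slope 5/2, span 4
Factored form: p(x) = 7 ⊗ (x ⊕ (-5/2)) ⊗ (x ⊕ (-5/2)) ⊗ (x ⊕ (-5/2)) ⊗ (x ⊕ (-5/2)) ⊗ (x ⊕ 1) ⊗ (x ⊕ 1) ⊗ (x ⊕ 3/2) ⊗ (x ⊕ 3/2)
Answer: roots = -5/2 (mult 4), 1 (mult 2), 3/2 (mult 2)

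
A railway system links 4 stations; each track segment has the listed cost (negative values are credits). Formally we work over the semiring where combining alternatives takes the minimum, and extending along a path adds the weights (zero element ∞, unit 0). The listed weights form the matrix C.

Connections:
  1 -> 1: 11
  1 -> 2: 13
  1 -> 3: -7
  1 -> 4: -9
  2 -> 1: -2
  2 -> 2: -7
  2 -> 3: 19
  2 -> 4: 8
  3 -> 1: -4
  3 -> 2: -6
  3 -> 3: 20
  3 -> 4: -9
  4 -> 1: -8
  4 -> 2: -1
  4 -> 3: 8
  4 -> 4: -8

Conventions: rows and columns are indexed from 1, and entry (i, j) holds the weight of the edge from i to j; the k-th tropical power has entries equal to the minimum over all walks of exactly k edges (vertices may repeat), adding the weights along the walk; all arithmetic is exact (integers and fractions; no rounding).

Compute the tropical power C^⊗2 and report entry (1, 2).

C^⊗2:
  [-17, -13, -1, -17]
  [-9, -14, -9, -11]
  [-17, -13, -11, -17]
  [-16, -9, -15, -17]
Key observation: the optimum is the walk 1->3->2, with weight (-7) + (-6) = -13.
Optimal value attained by: walk 1->3->2.
Answer: (C^⊗2)[1][2] = -13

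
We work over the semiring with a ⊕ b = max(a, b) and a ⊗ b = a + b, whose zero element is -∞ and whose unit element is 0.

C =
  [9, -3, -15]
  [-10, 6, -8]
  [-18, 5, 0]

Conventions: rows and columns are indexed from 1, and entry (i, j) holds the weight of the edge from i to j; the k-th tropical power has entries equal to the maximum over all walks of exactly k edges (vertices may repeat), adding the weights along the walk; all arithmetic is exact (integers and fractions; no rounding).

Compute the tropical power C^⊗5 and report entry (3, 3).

C^⊗2:
  [18, 6, -6]
  [-1, 12, -2]
  [-5, 11, 0]
C^⊗3:
  [27, 15, 3]
  [8, 18, 4]
  [4, 17, 3]
C^⊗4:
  [36, 24, 12]
  [17, 24, 10]
  [13, 23, 9]
C^⊗5:
  [45, 33, 21]
  [26, 30, 16]
  [22, 29, 15]
Key observation: the optimum is the walk 3->2->2->2->2->3, with weight 5 + 6 + 6 + 6 + (-8) = 15.
Optimal value attained by: walk 3->2->2->2->2->3.
Answer: (C^⊗5)[3][3] = 15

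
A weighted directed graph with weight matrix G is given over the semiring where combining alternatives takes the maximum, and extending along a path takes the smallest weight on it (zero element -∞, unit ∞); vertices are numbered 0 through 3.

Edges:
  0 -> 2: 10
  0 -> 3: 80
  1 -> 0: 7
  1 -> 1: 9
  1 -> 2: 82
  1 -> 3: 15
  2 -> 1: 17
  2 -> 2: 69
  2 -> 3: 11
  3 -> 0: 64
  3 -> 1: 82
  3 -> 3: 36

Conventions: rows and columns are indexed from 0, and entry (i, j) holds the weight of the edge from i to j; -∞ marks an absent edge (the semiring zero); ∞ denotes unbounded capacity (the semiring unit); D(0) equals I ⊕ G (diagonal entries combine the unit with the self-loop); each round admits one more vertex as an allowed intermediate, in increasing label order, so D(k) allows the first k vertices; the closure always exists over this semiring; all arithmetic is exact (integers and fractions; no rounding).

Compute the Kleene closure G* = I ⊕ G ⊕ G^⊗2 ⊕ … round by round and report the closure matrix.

D(0):
  [∞, -∞, 10, 80]
  [7, ∞, 82, 15]
  [-∞, 17, ∞, 11]
  [64, 82, -∞, ∞]
D(1):
  [∞, -∞, 10, 80]
  [7, ∞, 82, 15]
  [-∞, 17, ∞, 11]
  [64, 82, 10, ∞]
D(2):
  [∞, -∞, 10, 80]
  [7, ∞, 82, 15]
  [7, 17, ∞, 15]
  [64, 82, 82, ∞]
D(3):
  [∞, 10, 10, 80]
  [7, ∞, 82, 15]
  [7, 17, ∞, 15]
  [64, 82, 82, ∞]
D(4):
  [∞, 80, 80, 80]
  [15, ∞, 82, 15]
  [15, 17, ∞, 15]
  [64, 82, 82, ∞]
Answer: G* = [[∞, 80, 80, 80], [15, ∞, 82, 15], [15, 17, ∞, 15], [64, 82, 82, ∞]]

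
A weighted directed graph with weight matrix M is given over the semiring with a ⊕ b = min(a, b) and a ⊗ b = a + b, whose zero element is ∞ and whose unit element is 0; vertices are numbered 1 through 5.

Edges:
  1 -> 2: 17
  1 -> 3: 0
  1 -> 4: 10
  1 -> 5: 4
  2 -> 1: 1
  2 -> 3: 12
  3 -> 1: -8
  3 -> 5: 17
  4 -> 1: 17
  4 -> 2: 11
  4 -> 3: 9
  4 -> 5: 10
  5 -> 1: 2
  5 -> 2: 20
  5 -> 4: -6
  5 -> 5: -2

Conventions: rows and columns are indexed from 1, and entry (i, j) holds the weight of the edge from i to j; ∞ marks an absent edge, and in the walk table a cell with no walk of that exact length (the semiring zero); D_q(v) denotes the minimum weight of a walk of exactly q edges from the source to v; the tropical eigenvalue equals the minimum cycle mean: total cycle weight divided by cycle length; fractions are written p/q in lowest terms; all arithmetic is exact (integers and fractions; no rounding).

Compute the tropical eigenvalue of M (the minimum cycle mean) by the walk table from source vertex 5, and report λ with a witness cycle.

q=0: [∞, ∞, ∞, ∞, 0]
q=1: [2, 20, ∞, -6, -2]
q=2: [0, 5, 2, -8, -4]
q=3: [-6, 3, 0, -10, -6]
q=4: [-8, 1, -6, -12, -8]
q=5: [-14, -1, -8, -14, -10]
Optimal cycle mean attained by: cycle 1->3->1, total 0 + (-8), length 2.
Answer: λ = -4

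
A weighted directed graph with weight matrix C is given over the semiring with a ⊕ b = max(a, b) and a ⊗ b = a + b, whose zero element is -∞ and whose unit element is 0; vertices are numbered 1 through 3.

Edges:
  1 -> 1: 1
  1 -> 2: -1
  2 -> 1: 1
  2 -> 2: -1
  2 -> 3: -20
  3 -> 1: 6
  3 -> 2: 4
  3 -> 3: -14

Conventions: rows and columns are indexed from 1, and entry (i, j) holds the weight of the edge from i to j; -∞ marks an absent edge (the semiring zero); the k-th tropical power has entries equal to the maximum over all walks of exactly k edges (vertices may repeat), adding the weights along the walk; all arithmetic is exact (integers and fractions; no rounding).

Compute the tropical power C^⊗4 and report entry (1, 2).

C^⊗2:
  [2, 0, -21]
  [2, 0, -21]
  [7, 5, -16]
C^⊗3:
  [3, 1, -20]
  [3, 1, -20]
  [8, 6, -15]
C^⊗4:
  [4, 2, -19]
  [4, 2, -19]
  [9, 7, -14]
Key observation: the optimum is the walk 1->1->1->1->2, with weight 1 + 1 + 1 + (-1) = 2.
Optimal value attained by: walk 1->1->1->1->2.
Answer: (C^⊗4)[1][2] = 2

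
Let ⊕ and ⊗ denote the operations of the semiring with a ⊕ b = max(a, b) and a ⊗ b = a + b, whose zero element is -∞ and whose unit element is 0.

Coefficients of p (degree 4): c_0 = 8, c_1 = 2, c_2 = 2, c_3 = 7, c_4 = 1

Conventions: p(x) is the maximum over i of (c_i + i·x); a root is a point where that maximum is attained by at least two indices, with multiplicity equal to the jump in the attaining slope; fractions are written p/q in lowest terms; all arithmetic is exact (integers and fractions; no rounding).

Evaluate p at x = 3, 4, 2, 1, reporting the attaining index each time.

p(3) = max(8+0·3=8, 2+1·3=5, 2+2·3=8, 7+3·3=16, 1+4·3=13) = 16 (attained by i=3)
p(4) = max(8+0·4=8, 2+1·4=6, 2+2·4=10, 7+3·4=19, 1+4·4=17) = 19 (attained by i=3)
p(2) = max(8+0·2=8, 2+1·2=4, 2+2·2=6, 7+3·2=13, 1+4·2=9) = 13 (attained by i=3)
p(1) = max(8+0·1=8, 2+1·1=3, 2+2·1=4, 7+3·1=10, 1+4·1=5) = 10 (attained by i=3)
Answer: p(3) = 16; p(4) = 19; p(2) = 13; p(1) = 10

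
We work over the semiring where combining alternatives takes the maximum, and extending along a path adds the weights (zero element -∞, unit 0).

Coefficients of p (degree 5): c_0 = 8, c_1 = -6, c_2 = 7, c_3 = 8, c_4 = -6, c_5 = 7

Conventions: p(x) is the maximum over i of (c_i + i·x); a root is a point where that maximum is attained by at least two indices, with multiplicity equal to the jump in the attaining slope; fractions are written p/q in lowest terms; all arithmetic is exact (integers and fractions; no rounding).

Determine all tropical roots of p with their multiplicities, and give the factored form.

hull edge (i=0, c=8) to (i=3, c=8): slope 0, span 3
hull edge (i=3, c=8) to (i=5, c=7): slope -1/2, span 2
Factored form: p(x) = 7 ⊗ (x ⊕ 0) ⊗ (x ⊕ 0) ⊗ (x ⊕ 0) ⊗ (x ⊕ 1/2) ⊗ (x ⊕ 1/2)
Answer: roots = 0 (mult 3), 1/2 (mult 2)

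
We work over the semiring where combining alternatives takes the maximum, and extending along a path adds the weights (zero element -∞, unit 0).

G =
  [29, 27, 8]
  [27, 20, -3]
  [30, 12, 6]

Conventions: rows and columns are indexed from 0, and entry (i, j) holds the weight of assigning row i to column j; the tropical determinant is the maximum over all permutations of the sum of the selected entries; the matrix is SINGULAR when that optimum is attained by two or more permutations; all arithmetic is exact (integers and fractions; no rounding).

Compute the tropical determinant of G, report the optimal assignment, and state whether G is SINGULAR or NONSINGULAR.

σ = (0, 1, 2): 29 + 20 + 6 = 55
σ = (0, 2, 1): 29 + (-3) + 12 = 38
σ = (1, 0, 2): 27 + 27 + 6 = 60
σ = (1, 2, 0): 27 + (-3) + 30 = 54
σ = (2, 0, 1): 8 + 27 + 12 = 47
σ = (2, 1, 0): 8 + 20 + 30 = 58
Optimal value attained by: σ = (1, 0, 2).
Answer: det⊕(G) = 60; verdict: NONSINGULAR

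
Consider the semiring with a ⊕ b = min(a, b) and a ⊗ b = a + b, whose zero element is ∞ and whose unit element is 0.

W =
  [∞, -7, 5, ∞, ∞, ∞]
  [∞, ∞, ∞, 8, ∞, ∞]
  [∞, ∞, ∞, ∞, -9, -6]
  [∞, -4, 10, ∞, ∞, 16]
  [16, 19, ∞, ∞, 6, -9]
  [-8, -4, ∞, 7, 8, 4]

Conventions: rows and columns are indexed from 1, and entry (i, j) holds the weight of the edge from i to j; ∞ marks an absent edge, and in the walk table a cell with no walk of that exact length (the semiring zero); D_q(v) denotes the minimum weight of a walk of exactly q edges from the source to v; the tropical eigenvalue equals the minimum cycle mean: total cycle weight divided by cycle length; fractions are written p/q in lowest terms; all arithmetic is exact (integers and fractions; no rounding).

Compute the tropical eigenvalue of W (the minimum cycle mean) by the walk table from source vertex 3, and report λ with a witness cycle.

q=0: [∞, ∞, 0, ∞, ∞, ∞]
q=1: [∞, ∞, ∞, ∞, -9, -6]
q=2: [-14, -10, ∞, 1, -3, -18]
q=3: [-26, -22, -9, -11, -10, -14]
q=4: [-22, -33, -21, -14, -18, -19]
q=5: [-27, -29, -17, -25, -30, -27]
q=6: [-35, -34, -22, -21, -26, -39]
Optimal cycle mean attained by: cycle 1->3->5->6->1, total 5 + (-9) + (-9) + (-8), length 4.
Answer: λ = -21/4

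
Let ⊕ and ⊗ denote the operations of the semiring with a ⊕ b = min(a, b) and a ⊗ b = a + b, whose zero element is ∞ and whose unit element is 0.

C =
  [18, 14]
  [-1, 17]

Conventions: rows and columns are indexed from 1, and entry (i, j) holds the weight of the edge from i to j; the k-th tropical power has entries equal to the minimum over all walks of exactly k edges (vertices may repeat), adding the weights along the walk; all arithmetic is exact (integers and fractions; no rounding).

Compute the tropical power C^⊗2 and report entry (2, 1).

C^⊗2:
  [13, 31]
  [16, 13]
Key observation: the optimum is the walk 2->2->1, with weight 17 + (-1) = 16.
Optimal value attained by: walk 2->2->1.
Answer: (C^⊗2)[2][1] = 16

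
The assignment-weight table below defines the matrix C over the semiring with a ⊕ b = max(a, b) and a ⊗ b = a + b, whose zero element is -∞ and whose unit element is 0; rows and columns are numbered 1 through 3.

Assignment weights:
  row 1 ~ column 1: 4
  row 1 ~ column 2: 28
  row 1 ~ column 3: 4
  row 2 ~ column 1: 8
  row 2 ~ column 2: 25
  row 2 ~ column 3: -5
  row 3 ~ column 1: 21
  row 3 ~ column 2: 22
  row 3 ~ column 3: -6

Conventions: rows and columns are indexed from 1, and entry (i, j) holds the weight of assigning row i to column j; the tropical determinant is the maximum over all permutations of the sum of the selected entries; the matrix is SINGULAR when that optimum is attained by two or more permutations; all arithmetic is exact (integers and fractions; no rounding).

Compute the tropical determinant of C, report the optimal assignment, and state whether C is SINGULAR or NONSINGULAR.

σ = (1, 2, 3): 4 + 25 + (-6) = 23
σ = (1, 3, 2): 4 + (-5) + 22 = 21
σ = (2, 1, 3): 28 + 8 + (-6) = 30
σ = (2, 3, 1): 28 + (-5) + 21 = 44
σ = (3, 1, 2): 4 + 8 + 22 = 34
σ = (3, 2, 1): 4 + 25 + 21 = 50
Optimal value attained by: σ = (3, 2, 1).
Answer: det⊕(C) = 50; verdict: NONSINGULAR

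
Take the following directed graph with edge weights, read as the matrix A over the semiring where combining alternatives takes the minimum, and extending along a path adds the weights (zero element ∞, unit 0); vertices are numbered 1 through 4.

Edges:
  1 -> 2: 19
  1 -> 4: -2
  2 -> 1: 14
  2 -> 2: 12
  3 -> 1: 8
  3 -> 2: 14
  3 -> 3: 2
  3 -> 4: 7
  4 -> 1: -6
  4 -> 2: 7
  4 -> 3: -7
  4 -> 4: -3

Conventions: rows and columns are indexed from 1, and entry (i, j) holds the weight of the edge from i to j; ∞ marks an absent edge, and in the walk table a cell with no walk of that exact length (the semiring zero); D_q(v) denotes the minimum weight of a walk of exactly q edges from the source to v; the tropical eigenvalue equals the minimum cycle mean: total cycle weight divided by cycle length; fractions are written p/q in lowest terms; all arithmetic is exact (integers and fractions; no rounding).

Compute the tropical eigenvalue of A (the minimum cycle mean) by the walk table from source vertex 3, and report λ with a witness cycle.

q=0: [∞, ∞, 0, ∞]
q=1: [8, 14, 2, 7]
q=2: [1, 14, 0, 4]
q=3: [-2, 11, -3, -1]
q=4: [-7, 6, -8, -4]
Optimal cycle mean attained by: cycle 1->4->1, total (-2) + (-6), length 2.
Answer: λ = -4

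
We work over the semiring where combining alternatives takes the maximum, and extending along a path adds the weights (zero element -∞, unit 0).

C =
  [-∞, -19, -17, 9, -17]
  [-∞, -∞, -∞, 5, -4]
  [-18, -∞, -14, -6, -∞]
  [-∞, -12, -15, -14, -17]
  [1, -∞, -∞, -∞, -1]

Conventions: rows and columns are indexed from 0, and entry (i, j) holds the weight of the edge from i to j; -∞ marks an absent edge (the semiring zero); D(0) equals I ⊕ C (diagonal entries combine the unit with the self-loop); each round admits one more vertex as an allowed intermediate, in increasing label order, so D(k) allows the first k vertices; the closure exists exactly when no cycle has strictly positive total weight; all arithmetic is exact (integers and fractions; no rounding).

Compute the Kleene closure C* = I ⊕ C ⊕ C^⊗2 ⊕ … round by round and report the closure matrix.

D(0):
  [0, -19, -17, 9, -17]
  [-∞, 0, -∞, 5, -4]
  [-18, -∞, 0, -6, -∞]
  [-∞, -12, -15, 0, -17]
  [1, -∞, -∞, -∞, 0]
D(1):
  [0, -19, -17, 9, -17]
  [-∞, 0, -∞, 5, -4]
  [-18, -37, 0, -6, -35]
  [-∞, -12, -15, 0, -17]
  [1, -18, -16, 10, 0]
D(2):
  [0, -19, -17, 9, -17]
  [-∞, 0, -∞, 5, -4]
  [-18, -37, 0, -6, -35]
  [-∞, -12, -15, 0, -16]
  [1, -18, -16, 10, 0]
D(3):
  [0, -19, -17, 9, -17]
  [-∞, 0, -∞, 5, -4]
  [-18, -37, 0, -6, -35]
  [-33, -12, -15, 0, -16]
  [1, -18, -16, 10, 0]
D(4):
  [0, -3, -6, 9, -7]
  [-28, 0, -10, 5, -4]
  [-18, -18, 0, -6, -22]
  [-33, -12, -15, 0, -16]
  [1, -2, -5, 10, 0]
D(5):
  [0, -3, -6, 9, -7]
  [-3, 0, -9, 6, -4]
  [-18, -18, 0, -6, -22]
  [-15, -12, -15, 0, -16]
  [1, -2, -5, 10, 0]
Answer: C* = [[0, -3, -6, 9, -7], [-3, 0, -9, 6, -4], [-18, -18, 0, -6, -22], [-15, -12, -15, 0, -16], [1, -2, -5, 10, 0]]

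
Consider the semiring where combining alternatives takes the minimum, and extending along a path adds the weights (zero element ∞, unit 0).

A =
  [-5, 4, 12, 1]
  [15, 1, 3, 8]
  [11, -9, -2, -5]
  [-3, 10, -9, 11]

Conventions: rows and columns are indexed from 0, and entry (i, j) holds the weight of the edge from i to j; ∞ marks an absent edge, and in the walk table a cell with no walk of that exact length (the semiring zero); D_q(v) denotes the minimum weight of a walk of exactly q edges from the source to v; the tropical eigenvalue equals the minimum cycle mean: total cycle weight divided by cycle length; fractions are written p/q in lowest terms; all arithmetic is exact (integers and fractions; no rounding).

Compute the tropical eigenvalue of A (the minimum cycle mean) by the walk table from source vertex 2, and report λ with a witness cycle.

q=0: [∞, ∞, 0, ∞]
q=1: [11, -9, -2, -5]
q=2: [-8, -11, -14, -7]
q=3: [-13, -23, -16, -19]
q=4: [-22, -25, -28, -21]
Optimal cycle mean attained by: cycle 2->3->2, total (-5) + (-9), length 2.
Answer: λ = -7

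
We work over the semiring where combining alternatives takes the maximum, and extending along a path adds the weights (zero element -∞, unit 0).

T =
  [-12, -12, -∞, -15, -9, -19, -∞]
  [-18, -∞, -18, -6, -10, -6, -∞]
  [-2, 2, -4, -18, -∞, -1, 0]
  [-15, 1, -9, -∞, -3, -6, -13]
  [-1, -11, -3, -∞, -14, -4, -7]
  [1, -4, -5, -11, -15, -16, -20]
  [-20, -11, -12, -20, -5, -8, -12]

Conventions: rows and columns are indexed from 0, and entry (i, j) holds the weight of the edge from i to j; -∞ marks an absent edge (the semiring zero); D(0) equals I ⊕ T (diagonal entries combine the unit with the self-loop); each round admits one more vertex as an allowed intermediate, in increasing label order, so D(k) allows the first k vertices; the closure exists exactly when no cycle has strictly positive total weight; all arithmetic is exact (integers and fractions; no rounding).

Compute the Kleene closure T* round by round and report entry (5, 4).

D(0):
  [0, -12, -∞, -15, -9, -19, -∞]
  [-18, 0, -18, -6, -10, -6, -∞]
  [-2, 2, 0, -18, -∞, -1, 0]
  [-15, 1, -9, 0, -3, -6, -13]
  [-1, -11, -3, -∞, 0, -4, -7]
  [1, -4, -5, -11, -15, 0, -20]
  [-20, -11, -12, -20, -5, -8, 0]
D(1):
  [0, -12, -∞, -15, -9, -19, -∞]
  [-18, 0, -18, -6, -10, -6, -∞]
  [-2, 2, 0, -17, -11, -1, 0]
  [-15, 1, -9, 0, -3, -6, -13]
  [-1, -11, -3, -16, 0, -4, -7]
  [1, -4, -5, -11, -8, 0, -20]
  [-20, -11, -12, -20, -5, -8, 0]
D(2):
  [0, -12, -30, -15, -9, -18, -∞]
  [-18, 0, -18, -6, -10, -6, -∞]
  [-2, 2, 0, -4, -8, -1, 0]
  [-15, 1, -9, 0, -3, -5, -13]
  [-1, -11, -3, -16, 0, -4, -7]
  [1, -4, -5, -10, -8, 0, -20]
  [-20, -11, -12, -17, -5, -8, 0]
D(3):
  [0, -12, -30, -15, -9, -18, -30]
  [-18, 0, -18, -6, -10, -6, -18]
  [-2, 2, 0, -4, -8, -1, 0]
  [-11, 1, -9, 0, -3, -5, -9]
  [-1, -1, -3, -7, 0, -4, -3]
  [1, -3, -5, -9, -8, 0, -5]
  [-14, -10, -12, -16, -5, -8, 0]
D(4):
  [0, -12, -24, -15, -9, -18, -24]
  [-17, 0, -15, -6, -9, -6, -15]
  [-2, 2, 0, -4, -7, -1, 0]
  [-11, 1, -9, 0, -3, -5, -9]
  [-1, -1, -3, -7, 0, -4, -3]
  [1, -3, -5, -9, -8, 0, -5]
  [-14, -10, -12, -16, -5, -8, 0]
D(5):
  [0, -10, -12, -15, -9, -13, -12]
  [-10, 0, -12, -6, -9, -6, -12]
  [-2, 2, 0, -4, -7, -1, 0]
  [-4, 1, -6, 0, -3, -5, -6]
  [-1, -1, -3, -7, 0, -4, -3]
  [1, -3, -5, -9, -8, 0, -5]
  [-6, -6, -8, -12, -5, -8, 0]
D(6):
  [0, -10, -12, -15, -9, -13, -12]
  [-5, 0, -11, -6, -9, -6, -11]
  [0, 2, 0, -4, -7, -1, 0]
  [-4, 1, -6, 0, -3, -5, -6]
  [-1, -1, -3, -7, 0, -4, -3]
  [1, -3, -5, -9, -8, 0, -5]
  [-6, -6, -8, -12, -5, -8, 0]
D(7):
  [0, -10, -12, -15, -9, -13, -12]
  [-5, 0, -11, -6, -9, -6, -11]
  [0, 2, 0, -4, -5, -1, 0]
  [-4, 1, -6, 0, -3, -5, -6]
  [-1, -1, -3, -7, 0, -4, -3]
  [1, -3, -5, -9, -8, 0, -5]
  [-6, -6, -8, -12, -5, -8, 0]
Answer: T*[5][4] = -8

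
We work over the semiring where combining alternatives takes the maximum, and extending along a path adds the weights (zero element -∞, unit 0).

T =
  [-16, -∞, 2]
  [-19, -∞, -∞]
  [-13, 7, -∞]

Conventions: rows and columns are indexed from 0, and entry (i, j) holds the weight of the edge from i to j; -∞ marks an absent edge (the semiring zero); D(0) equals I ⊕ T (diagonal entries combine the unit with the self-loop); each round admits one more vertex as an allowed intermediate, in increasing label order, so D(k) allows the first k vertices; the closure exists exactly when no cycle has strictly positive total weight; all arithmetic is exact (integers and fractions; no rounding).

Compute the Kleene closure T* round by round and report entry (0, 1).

D(0):
  [0, -∞, 2]
  [-19, 0, -∞]
  [-13, 7, 0]
D(1):
  [0, -∞, 2]
  [-19, 0, -17]
  [-13, 7, 0]
D(2):
  [0, -∞, 2]
  [-19, 0, -17]
  [-12, 7, 0]
D(3):
  [0, 9, 2]
  [-19, 0, -17]
  [-12, 7, 0]
Answer: T*[0][1] = 9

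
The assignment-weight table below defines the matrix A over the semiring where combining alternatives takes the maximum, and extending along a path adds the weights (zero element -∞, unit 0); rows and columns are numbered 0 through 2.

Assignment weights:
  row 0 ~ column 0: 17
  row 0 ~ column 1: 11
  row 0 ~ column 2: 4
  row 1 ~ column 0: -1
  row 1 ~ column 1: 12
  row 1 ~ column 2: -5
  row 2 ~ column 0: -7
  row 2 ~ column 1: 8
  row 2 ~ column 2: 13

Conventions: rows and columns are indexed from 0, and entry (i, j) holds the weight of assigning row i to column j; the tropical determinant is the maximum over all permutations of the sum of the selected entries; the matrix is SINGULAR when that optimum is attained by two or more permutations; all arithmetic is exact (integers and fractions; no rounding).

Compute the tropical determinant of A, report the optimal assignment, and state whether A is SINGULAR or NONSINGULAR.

σ = (0, 1, 2): 17 + 12 + 13 = 42
σ = (0, 2, 1): 17 + (-5) + 8 = 20
σ = (1, 0, 2): 11 + (-1) + 13 = 23
σ = (1, 2, 0): 11 + (-5) + (-7) = -1
σ = (2, 0, 1): 4 + (-1) + 8 = 11
σ = (2, 1, 0): 4 + 12 + (-7) = 9
Optimal value attained by: σ = (0, 1, 2).
Answer: det⊕(A) = 42; verdict: NONSINGULAR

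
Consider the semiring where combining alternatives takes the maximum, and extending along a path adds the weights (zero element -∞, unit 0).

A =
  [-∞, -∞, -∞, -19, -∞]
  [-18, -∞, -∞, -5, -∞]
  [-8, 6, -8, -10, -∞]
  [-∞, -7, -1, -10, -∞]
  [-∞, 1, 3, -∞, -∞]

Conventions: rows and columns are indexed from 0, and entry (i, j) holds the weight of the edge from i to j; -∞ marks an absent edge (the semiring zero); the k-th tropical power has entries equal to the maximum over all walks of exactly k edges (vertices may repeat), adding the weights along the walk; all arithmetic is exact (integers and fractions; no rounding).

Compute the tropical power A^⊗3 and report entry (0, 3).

A^⊗2:
  [-∞, -26, -20, -29, -∞]
  [-∞, -12, -6, -15, -∞]
  [-12, -2, -11, 1, -∞]
  [-9, 5, -9, -11, -∞]
  [-5, 9, -5, -4, -∞]
A^⊗3:
  [-28, -14, -28, -30, -∞]
  [-14, 0, -14, -16, -∞]
  [-19, -5, 0, -7, -∞]
  [-13, -3, -12, 0, -∞]
  [-9, 1, -5, 4, -∞]
Key observation: the optimum is the walk 0->3->2->3, with weight (-19) + (-1) + (-10) = -30.
Optimal value attained by: walk 0->3->2->3.
Answer: (A^⊗3)[0][3] = -30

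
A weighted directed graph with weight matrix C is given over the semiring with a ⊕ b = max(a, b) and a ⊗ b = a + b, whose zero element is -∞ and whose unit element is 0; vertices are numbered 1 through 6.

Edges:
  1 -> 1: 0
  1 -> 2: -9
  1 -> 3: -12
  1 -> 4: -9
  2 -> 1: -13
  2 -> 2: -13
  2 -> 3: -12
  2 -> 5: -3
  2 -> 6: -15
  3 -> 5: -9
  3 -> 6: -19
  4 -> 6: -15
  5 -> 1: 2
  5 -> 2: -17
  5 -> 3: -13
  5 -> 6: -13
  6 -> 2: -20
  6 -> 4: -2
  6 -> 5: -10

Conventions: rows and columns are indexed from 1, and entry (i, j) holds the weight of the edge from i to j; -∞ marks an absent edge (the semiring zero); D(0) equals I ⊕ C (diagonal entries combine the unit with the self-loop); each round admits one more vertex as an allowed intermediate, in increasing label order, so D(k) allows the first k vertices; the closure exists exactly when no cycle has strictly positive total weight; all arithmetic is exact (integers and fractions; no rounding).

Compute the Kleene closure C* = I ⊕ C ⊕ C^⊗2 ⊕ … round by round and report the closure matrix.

D(0):
  [0, -9, -12, -9, -∞, -∞]
  [-13, 0, -12, -∞, -3, -15]
  [-∞, -∞, 0, -∞, -9, -19]
  [-∞, -∞, -∞, 0, -∞, -15]
  [2, -17, -13, -∞, 0, -13]
  [-∞, -20, -∞, -2, -10, 0]
D(1):
  [0, -9, -12, -9, -∞, -∞]
  [-13, 0, -12, -22, -3, -15]
  [-∞, -∞, 0, -∞, -9, -19]
  [-∞, -∞, -∞, 0, -∞, -15]
  [2, -7, -10, -7, 0, -13]
  [-∞, -20, -∞, -2, -10, 0]
D(2):
  [0, -9, -12, -9, -12, -24]
  [-13, 0, -12, -22, -3, -15]
  [-∞, -∞, 0, -∞, -9, -19]
  [-∞, -∞, -∞, 0, -∞, -15]
  [2, -7, -10, -7, 0, -13]
  [-33, -20, -32, -2, -10, 0]
D(3):
  [0, -9, -12, -9, -12, -24]
  [-13, 0, -12, -22, -3, -15]
  [-∞, -∞, 0, -∞, -9, -19]
  [-∞, -∞, -∞, 0, -∞, -15]
  [2, -7, -10, -7, 0, -13]
  [-33, -20, -32, -2, -10, 0]
D(4):
  [0, -9, -12, -9, -12, -24]
  [-13, 0, -12, -22, -3, -15]
  [-∞, -∞, 0, -∞, -9, -19]
  [-∞, -∞, -∞, 0, -∞, -15]
  [2, -7, -10, -7, 0, -13]
  [-33, -20, -32, -2, -10, 0]
D(5):
  [0, -9, -12, -9, -12, -24]
  [-1, 0, -12, -10, -3, -15]
  [-7, -16, 0, -16, -9, -19]
  [-∞, -∞, -∞, 0, -∞, -15]
  [2, -7, -10, -7, 0, -13]
  [-8, -17, -20, -2, -10, 0]
D(6):
  [0, -9, -12, -9, -12, -24]
  [-1, 0, -12, -10, -3, -15]
  [-7, -16, 0, -16, -9, -19]
  [-23, -32, -35, 0, -25, -15]
  [2, -7, -10, -7, 0, -13]
  [-8, -17, -20, -2, -10, 0]
Answer: C* = [[0, -9, -12, -9, -12, -24], [-1, 0, -12, -10, -3, -15], [-7, -16, 0, -16, -9, -19], [-23, -32, -35, 0, -25, -15], [2, -7, -10, -7, 0, -13], [-8, -17, -20, -2, -10, 0]]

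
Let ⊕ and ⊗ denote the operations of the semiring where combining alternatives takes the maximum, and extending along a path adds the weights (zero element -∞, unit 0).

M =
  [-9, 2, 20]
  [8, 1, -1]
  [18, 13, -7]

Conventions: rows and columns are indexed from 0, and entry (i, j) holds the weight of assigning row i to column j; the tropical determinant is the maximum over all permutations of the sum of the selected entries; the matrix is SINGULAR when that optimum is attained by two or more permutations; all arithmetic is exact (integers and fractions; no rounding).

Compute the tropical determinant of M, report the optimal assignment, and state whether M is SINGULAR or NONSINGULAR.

σ = (0, 1, 2): (-9) + 1 + (-7) = -15
σ = (0, 2, 1): (-9) + (-1) + 13 = 3
σ = (1, 0, 2): 2 + 8 + (-7) = 3
σ = (1, 2, 0): 2 + (-1) + 18 = 19
σ = (2, 0, 1): 20 + 8 + 13 = 41
σ = (2, 1, 0): 20 + 1 + 18 = 39
Optimal value attained by: σ = (2, 0, 1).
Answer: det⊕(M) = 41; verdict: NONSINGULAR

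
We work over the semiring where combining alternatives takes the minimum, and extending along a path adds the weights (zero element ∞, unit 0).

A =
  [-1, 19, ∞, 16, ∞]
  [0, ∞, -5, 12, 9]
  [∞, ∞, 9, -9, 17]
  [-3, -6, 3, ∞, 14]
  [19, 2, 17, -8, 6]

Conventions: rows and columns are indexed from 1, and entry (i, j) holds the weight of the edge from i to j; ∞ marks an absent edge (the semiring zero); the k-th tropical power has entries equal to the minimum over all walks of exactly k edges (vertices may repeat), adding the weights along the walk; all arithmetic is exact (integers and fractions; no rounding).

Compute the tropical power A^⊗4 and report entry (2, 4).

A^⊗2:
  [-2, 10, 14, 15, 28]
  [-1, 6, 4, -14, 12]
  [-12, -15, -6, 0, 5]
  [-6, 16, -11, -6, 3]
  [-11, -14, -5, -2, 6]
A^⊗3:
  [-3, 9, 5, 5, 19]
  [-17, -20, -11, -5, 0]
  [-15, -6, -20, -15, -6]
  [-9, -12, -3, -20, 6]
  [-14, -8, -19, -14, -5]
A^⊗4:
  [-4, -1, 4, -4, 18]
  [-20, -11, -25, -20, -11]
  [-18, -21, -12, -29, -3]
  [-23, -26, -17, -12, -6]
  [-17, -20, -13, -28, -2]
Key observation: the optimum is the walk 2->3->4->3->4, with weight (-5) + (-9) + 3 + (-9) = -20.
Optimal value attained by: walk 2->3->4->3->4.
Answer: (A^⊗4)[2][4] = -20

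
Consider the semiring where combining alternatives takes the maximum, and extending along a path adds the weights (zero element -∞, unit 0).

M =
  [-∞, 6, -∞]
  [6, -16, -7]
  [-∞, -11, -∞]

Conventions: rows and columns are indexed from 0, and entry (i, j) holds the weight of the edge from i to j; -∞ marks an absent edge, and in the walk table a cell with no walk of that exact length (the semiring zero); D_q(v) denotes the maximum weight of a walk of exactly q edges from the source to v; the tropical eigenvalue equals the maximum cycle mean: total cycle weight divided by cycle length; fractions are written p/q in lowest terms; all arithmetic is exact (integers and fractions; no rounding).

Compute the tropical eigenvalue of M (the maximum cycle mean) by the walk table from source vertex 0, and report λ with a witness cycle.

q=0: [0, -∞, -∞]
q=1: [-∞, 6, -∞]
q=2: [12, -10, -1]
q=3: [-4, 18, -17]
Optimal cycle mean attained by: cycle 0->1->0, total 6 + 6, length 2.
Answer: λ = 6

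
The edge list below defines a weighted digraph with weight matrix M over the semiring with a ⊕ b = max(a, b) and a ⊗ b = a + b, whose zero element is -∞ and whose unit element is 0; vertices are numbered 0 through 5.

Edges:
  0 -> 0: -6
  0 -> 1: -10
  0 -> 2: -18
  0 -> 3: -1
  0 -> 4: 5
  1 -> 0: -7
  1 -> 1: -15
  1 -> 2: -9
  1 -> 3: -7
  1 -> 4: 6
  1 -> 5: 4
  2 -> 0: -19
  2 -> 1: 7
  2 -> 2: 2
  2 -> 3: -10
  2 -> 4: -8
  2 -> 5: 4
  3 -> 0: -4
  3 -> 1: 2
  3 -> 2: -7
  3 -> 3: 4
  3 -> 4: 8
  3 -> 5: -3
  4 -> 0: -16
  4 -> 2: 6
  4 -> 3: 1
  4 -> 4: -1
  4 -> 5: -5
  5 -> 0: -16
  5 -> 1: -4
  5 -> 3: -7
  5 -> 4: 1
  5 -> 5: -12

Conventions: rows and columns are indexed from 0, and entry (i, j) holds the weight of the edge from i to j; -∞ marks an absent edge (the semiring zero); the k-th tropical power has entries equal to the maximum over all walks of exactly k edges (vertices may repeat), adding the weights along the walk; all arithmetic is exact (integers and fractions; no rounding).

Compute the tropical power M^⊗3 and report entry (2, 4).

M^⊗2:
  [-5, 1, 11, 6, 7, 0]
  [-10, 0, 12, 7, 5, 1]
  [0, 9, 4, 0, 13, 11]
  [0, 6, 14, 9, 12, 6]
  [-3, 13, 8, 5, 9, 10]
  [-11, -5, 7, 2, 2, 0]
M^⊗3:
  [2, 18, 13, 10, 14, 15]
  [3, 19, 14, 11, 15, 16]
  [2, 11, 19, 14, 15, 13]
  [5, 21, 18, 13, 17, 18]
  [6, 15, 15, 10, 19, 17]
  [-2, 14, 9, 6, 10, 11]
Key observation: the optimum is the walk 2->2->1->4, with weight 2 + 7 + 6 = 15.
Optimal value attained by: walk 2->2->1->4.
Answer: (M^⊗3)[2][4] = 15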